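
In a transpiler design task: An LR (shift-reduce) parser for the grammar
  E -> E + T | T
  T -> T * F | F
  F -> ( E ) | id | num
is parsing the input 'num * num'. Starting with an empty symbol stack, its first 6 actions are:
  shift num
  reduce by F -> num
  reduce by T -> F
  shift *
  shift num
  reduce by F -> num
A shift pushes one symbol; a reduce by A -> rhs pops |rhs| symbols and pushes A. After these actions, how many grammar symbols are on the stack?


Tracking the symbol stack through each action:
  Action 1: shift 'num' : push -> stack = [num] (size 1)
  Action 2: reduce by F -> num : pop 1, push F -> stack = [F] (size 1)
  Action 3: reduce by T -> F : pop 1, push T -> stack = [T] (size 1)
  Action 4: shift '*' : push -> stack = [T, *] (size 2)
  Action 5: shift 'num' : push -> stack = [T, *, num] (size 3)
  Action 6: reduce by F -> num : pop 1, push F -> stack = [T, *, F] (size 3)
Final stack size: 3

3


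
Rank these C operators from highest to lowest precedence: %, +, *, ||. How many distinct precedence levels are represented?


Looking up precedence for each operator:
  % -> precedence 6
  + -> precedence 5
  * -> precedence 6
  || -> precedence 1
Sorted highest to lowest: %, *, +, ||
Distinct precedence values: [6, 5, 1]
Number of distinct levels: 3

3


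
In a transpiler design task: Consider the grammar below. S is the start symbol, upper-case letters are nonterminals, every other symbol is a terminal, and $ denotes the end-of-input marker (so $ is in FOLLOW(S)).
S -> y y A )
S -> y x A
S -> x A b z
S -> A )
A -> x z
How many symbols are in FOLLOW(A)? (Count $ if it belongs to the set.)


S is the start symbol and does not occur in any rule body, so FOLLOW(S) = {$}.
Examining every occurrence of A in a rule body:
  S -> y y A ) : A is followed by terminal ')' -> add ')'
  S -> y x A : A is at the right end -> add FOLLOW(S) = {$}
  S -> x A b z : A is followed by terminal 'b' -> add 'b'
  S -> A ) : A is followed by terminal ')' -> add ')' (already in the set)
  A -> x z : A does not occur in the body -> contributes nothing
FOLLOW(A) = {), b, $}
Count: 3

3


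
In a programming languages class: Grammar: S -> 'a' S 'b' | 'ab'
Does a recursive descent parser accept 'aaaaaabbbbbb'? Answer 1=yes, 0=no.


Grammar accepts strings of the form a^n b^n (n >= 1)
Word: 'aaaaaabbbbbb'
Counting: 6 a's and 6 b's
Check: 6 == 6? Yes
Derivation (S -> aSb applied 5 time(s), then S -> ab): S => aSb => aaSbb => aaaSbbb => aaaaSbbbb => aaaaaSbbbbb => aaaaaabbbbbb
Accepted

1


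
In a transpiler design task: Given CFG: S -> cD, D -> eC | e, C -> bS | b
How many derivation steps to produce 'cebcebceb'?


Grammar: S -> cD, D -> eC | e, C -> bS | b
Deriving 'cebcebceb':
Step 1: S -> cD => cD
Step 2: D -> eC => ceC
Step 3: C -> bS => cebS
Step 4: S -> cD => cebcD
Step 5: D -> eC => cebceC
Step 6: C -> bS => cebcebS
Step 7: S -> cD => cebcebcD
Step 8: D -> eC => cebcebceC
Step 9: C -> b => cebcebceb
Total derivation steps: 9

9


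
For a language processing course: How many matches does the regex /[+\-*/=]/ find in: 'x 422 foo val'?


Pattern: /[+\-*/=]/ (operators)
Input: 'x 422 foo val'
Scanning for matches:
Total matches: 0

0


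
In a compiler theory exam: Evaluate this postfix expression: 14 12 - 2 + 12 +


Processing tokens left to right:
Push 14, Push 12
Pop 14 and 12, compute 14 - 12 = 2, push 2
Push 2
Pop 2 and 2, compute 2 + 2 = 4, push 4
Push 12
Pop 4 and 12, compute 4 + 12 = 16, push 16
Stack result: 16

16


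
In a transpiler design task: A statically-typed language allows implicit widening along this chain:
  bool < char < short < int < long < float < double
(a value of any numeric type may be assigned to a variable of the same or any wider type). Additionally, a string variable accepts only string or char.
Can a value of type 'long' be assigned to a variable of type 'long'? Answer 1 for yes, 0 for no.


Target variable type: long
Source value type: long
Numeric ranks: long=4, long=4
Widening allowed iff rank(source) <= rank(target): 4 <= 4? Yes
Result: 1

1


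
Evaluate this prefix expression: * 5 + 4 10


Parsing prefix expression: * 5 + 4 10
Step 1: Innermost operation '+ 4 10'
  4 + 10 = 14
Step 2: Outer operation '* 5 [14]'
  5 * 14 = 70

70


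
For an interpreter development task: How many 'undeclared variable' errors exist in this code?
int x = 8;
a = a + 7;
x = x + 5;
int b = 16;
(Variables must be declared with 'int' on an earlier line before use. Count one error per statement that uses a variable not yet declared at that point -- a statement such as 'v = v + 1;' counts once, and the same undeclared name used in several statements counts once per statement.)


Scanning code line by line:
  Line 1: declare 'x' -> declared = ['x']
  Line 2: use 'a' -> ERROR (undeclared)
  Line 3: use 'x' -> OK (declared)
  Line 4: declare 'b' -> declared = ['b', 'x']
Total undeclared variable errors: 1

1


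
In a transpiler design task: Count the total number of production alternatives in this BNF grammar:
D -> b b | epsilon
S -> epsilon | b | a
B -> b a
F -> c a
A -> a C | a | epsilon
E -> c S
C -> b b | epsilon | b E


Counting alternatives per rule:
  D: 2 alternative(s)
  S: 3 alternative(s)
  B: 1 alternative(s)
  F: 1 alternative(s)
  A: 3 alternative(s)
  E: 1 alternative(s)
  C: 3 alternative(s)
Sum: 2 + 3 + 1 + 1 + 3 + 1 + 3 = 14

14


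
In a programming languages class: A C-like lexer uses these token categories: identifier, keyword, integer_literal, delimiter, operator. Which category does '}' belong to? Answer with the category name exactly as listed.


Token: '}'
Checking categories:
  identifier: no
  integer_literal: no
  operator: no
  keyword: no
  delimiter: YES
Category: delimiter

delimiter


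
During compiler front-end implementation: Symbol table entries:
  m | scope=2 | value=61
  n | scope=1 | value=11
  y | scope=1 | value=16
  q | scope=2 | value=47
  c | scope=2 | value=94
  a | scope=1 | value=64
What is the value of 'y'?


Searching symbol table for 'y':
  m | scope=2 | value=61
  n | scope=1 | value=11
  y | scope=1 | value=16 <- MATCH
  q | scope=2 | value=47
  c | scope=2 | value=94
  a | scope=1 | value=64
Found 'y' at scope 1 with value 16

16


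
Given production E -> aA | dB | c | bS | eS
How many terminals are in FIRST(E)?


Production: E -> aA | dB | c | bS | eS
Examining each alternative for leading terminals:
  E -> aA : first terminal = 'a'
  E -> dB : first terminal = 'd'
  E -> c : first terminal = 'c'
  E -> bS : first terminal = 'b'
  E -> eS : first terminal = 'e'
FIRST(E) = {a, b, c, d, e}
Count: 5

5


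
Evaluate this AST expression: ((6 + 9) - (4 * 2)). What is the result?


Expression: ((6 + 9) - (4 * 2))
Evaluating step by step:
  6 + 9 = 15
  4 * 2 = 8
  15 - 8 = 7
Result: 7

7


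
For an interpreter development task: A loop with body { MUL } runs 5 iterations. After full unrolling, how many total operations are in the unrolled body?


Loop body operations: MUL (1 op per iteration)
Unrolling 5 iterations:
  Iteration 1: MUL (1 ops)
  Iteration 2: MUL (1 ops)
  Iteration 3: MUL (1 ops)
  Iteration 4: MUL (1 ops)
  Iteration 5: MUL (1 ops)
Total: 5 iterations * 1 ops/iter = 5 operations

5


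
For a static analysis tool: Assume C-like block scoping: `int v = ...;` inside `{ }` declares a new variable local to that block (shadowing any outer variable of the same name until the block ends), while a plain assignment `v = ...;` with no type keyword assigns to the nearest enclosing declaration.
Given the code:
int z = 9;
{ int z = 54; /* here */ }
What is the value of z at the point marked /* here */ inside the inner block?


Analyzing scoping rules:
Outer scope: declares z = 9
Inner block: 'int z = 54;' declares a NEW z that shadows the outer one
Inside the block the inner declaration is in scope -> 54
Result: 54

54


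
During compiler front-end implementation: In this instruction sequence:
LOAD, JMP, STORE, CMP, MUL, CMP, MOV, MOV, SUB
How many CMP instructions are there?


Scanning instruction sequence for CMP:
  Position 1: LOAD
  Position 2: JMP
  Position 3: STORE
  Position 4: CMP <- MATCH
  Position 5: MUL
  Position 6: CMP <- MATCH
  Position 7: MOV
  Position 8: MOV
  Position 9: SUB
Matches at positions: [4, 6]
Total CMP count: 2

2


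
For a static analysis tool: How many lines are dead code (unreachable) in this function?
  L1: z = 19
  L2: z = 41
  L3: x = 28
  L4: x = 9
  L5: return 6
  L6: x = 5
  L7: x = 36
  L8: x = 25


Analyzing control flow:
  L1: reachable (before return)
  L2: reachable (before return)
  L3: reachable (before return)
  L4: reachable (before return)
  L5: reachable (return statement)
  L6: DEAD (after return at L5)
  L7: DEAD (after return at L5)
  L8: DEAD (after return at L5)
Return at L5, total lines = 8
Dead lines: L6 through L8
Count: 3

3


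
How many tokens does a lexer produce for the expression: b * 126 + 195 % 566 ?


Scanning 'b * 126 + 195 % 566'
Token 1: 'b' -> identifier
Token 2: '*' -> operator
Token 3: '126' -> integer_literal
Token 4: '+' -> operator
Token 5: '195' -> integer_literal
Token 6: '%' -> operator
Token 7: '566' -> integer_literal
Total tokens: 7

7


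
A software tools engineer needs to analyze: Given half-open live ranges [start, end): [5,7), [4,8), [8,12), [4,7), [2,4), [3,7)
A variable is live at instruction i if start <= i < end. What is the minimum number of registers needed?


Live ranges:
  Var0: [5, 7)
  Var1: [4, 8)
  Var2: [8, 12)
  Var3: [4, 7)
  Var4: [2, 4)
  Var5: [3, 7)
Sweep-line events (position, delta, active):
  pos=2 start -> active=1
  pos=3 start -> active=2
  pos=4 end -> active=1
  pos=4 start -> active=2
  pos=4 start -> active=3
  pos=5 start -> active=4
  pos=7 end -> active=3
  pos=7 end -> active=2
  pos=7 end -> active=1
  pos=8 end -> active=0
  pos=8 start -> active=1
  pos=12 end -> active=0
Maximum simultaneous active: 4
Minimum registers needed: 4

4


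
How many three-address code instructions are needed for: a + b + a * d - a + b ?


Expression: a + b + a * d - a + b
Generating three-address code (respecting * over +/- precedence):
  Instruction 1: t1 = a * d
  Instruction 2: t2 = a + b
  Instruction 3: t3 = t2 + t1
  Instruction 4: t4 = t3 - a
  Instruction 5: t5 = t4 + b
Total instructions: 5

5


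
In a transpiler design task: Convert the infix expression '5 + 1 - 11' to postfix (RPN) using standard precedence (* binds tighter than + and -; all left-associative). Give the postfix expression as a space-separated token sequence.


Applying the shunting-yard algorithm:
  Operand 5 -> output
  Push '+' onto operator stack -> op-stack: [+]
  Operand 1 -> output
  See '-' (prec 1); top '+' (prec 1) >= it -> pop '+' to output
  Push '-' onto operator stack -> op-stack: [-]
  Operand 11 -> output
  End of input: pop '-' to output
Postfix result: 5 1 + 11 -

5 1 + 11 -


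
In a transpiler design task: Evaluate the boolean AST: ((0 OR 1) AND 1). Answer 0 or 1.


Step 1: Evaluate inner node
  0 OR 1 = 1
Step 2: Evaluate root node
  1 AND 1 = 1

1


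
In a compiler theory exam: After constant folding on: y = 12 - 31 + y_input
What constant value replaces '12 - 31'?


Identifying constant sub-expression:
  Original: y = 12 - 31 + y_input
  12 and 31 are both compile-time constants
  Evaluating: 12 - 31 = -19
  After folding: y = -19 + y_input

-19


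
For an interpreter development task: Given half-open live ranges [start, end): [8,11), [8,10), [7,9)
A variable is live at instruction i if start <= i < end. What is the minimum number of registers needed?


Live ranges:
  Var0: [8, 11)
  Var1: [8, 10)
  Var2: [7, 9)
Sweep-line events (position, delta, active):
  pos=7 start -> active=1
  pos=8 start -> active=2
  pos=8 start -> active=3
  pos=9 end -> active=2
  pos=10 end -> active=1
  pos=11 end -> active=0
Maximum simultaneous active: 3
Minimum registers needed: 3

3


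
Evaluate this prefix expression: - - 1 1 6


Parsing prefix expression: - - 1 1 6
Step 1: Innermost operation '- 1 1'
  1 - 1 = 0
Step 2: Outer operation '- [0] 6'
  0 - 6 = -6

-6


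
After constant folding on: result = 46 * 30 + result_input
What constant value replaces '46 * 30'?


Identifying constant sub-expression:
  Original: result = 46 * 30 + result_input
  46 and 30 are both compile-time constants
  Evaluating: 46 * 30 = 1380
  After folding: result = 1380 + result_input

1380


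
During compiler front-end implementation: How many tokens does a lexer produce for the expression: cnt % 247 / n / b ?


Scanning 'cnt % 247 / n / b'
Token 1: 'cnt' -> identifier
Token 2: '%' -> operator
Token 3: '247' -> integer_literal
Token 4: '/' -> operator
Token 5: 'n' -> identifier
Token 6: '/' -> operator
Token 7: 'b' -> identifier
Total tokens: 7

7


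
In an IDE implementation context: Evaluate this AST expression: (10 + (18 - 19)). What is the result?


Expression: (10 + (18 - 19))
Evaluating step by step:
  18 - 19 = -1
  10 + -1 = 9
Result: 9

9


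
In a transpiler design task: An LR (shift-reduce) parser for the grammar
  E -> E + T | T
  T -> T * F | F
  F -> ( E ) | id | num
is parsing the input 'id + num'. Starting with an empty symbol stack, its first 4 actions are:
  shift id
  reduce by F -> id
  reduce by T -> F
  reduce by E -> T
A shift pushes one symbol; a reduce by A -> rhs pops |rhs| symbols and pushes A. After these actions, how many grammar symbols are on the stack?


Tracking the symbol stack through each action:
  Action 1: shift 'id' : push -> stack = [id] (size 1)
  Action 2: reduce by F -> id : pop 1, push F -> stack = [F] (size 1)
  Action 3: reduce by T -> F : pop 1, push T -> stack = [T] (size 1)
  Action 4: reduce by E -> T : pop 1, push E -> stack = [E] (size 1)
Final stack size: 1

1


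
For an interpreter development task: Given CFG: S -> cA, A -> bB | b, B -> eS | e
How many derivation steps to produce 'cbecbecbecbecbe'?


Grammar: S -> cA, A -> bB | b, B -> eS | e
Deriving 'cbecbecbecbecbe':
Step 1: S -> cA => cA
Step 2: A -> bB => cbB
Step 3: B -> eS => cbeS
Step 4: S -> cA => cbecA
Step 5: A -> bB => cbecbB
Step 6: B -> eS => cbecbeS
Step 7: S -> cA => cbecbecA
Step 8: A -> bB => cbecbecbB
Step 9: B -> eS => cbecbecbeS
Step 10: S -> cA => cbecbecbecA
Step 11: A -> bB => cbecbecbecbB
Step 12: B -> eS => cbecbecbecbeS
Step 13: S -> cA => cbecbecbecbecA
Step 14: A -> bB => cbecbecbecbecbB
Step 15: B -> e => cbecbecbecbecbe
Total derivation steps: 15

15


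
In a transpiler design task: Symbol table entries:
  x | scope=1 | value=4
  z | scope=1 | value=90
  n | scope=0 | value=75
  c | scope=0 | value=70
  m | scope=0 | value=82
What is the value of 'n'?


Searching symbol table for 'n':
  x | scope=1 | value=4
  z | scope=1 | value=90
  n | scope=0 | value=75 <- MATCH
  c | scope=0 | value=70
  m | scope=0 | value=82
Found 'n' at scope 0 with value 75

75


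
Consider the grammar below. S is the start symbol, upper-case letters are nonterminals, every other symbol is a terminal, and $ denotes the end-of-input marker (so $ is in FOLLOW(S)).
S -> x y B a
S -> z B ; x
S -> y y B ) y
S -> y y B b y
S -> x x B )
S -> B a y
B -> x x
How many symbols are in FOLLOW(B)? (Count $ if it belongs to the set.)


S is the start symbol and does not occur in any rule body, so FOLLOW(S) = {$}.
Examining every occurrence of B in a rule body:
  S -> x y B a : B is followed by terminal 'a' -> add 'a'
  S -> z B ; x : B is followed by terminal ';' -> add ';'
  S -> y y B ) y : B is followed by terminal ')' -> add ')'
  S -> y y B b y : B is followed by terminal 'b' -> add 'b'
  S -> x x B ) : B is followed by terminal ')' -> add ')' (already in the set)
  S -> B a y : B is followed by terminal 'a' -> add 'a' (already in the set)
  B -> x x : B does not occur in the body -> contributes nothing
FOLLOW(B) = {), ;, a, b}
Count: 4

4


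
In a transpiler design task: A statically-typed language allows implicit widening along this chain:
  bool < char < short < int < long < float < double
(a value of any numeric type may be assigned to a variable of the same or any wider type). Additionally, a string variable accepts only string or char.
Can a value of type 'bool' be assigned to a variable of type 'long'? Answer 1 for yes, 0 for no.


Target variable type: long
Source value type: bool
Numeric ranks: bool=0, long=4
Widening allowed iff rank(source) <= rank(target): 0 <= 4? Yes
Result: 1

1


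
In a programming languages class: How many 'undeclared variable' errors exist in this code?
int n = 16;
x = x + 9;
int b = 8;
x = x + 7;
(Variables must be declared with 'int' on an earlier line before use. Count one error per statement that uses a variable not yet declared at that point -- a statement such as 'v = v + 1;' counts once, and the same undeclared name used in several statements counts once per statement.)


Scanning code line by line:
  Line 1: declare 'n' -> declared = ['n']
  Line 2: use 'x' -> ERROR (undeclared)
  Line 3: declare 'b' -> declared = ['b', 'n']
  Line 4: use 'x' -> ERROR (undeclared)
Total undeclared variable errors: 2

2


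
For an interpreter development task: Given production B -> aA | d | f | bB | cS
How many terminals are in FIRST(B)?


Production: B -> aA | d | f | bB | cS
Examining each alternative for leading terminals:
  B -> aA : first terminal = 'a'
  B -> d : first terminal = 'd'
  B -> f : first terminal = 'f'
  B -> bB : first terminal = 'b'
  B -> cS : first terminal = 'c'
FIRST(B) = {a, b, c, d, f}
Count: 5

5


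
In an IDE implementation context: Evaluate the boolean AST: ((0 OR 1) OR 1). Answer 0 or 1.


Step 1: Evaluate inner node
  0 OR 1 = 1
Step 2: Evaluate root node
  1 OR 1 = 1

1


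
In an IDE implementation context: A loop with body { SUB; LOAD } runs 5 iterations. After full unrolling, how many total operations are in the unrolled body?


Loop body operations: SUB, LOAD (2 ops per iteration)
Unrolling 5 iterations:
  Iteration 1: SUB, LOAD (2 ops)
  Iteration 2: SUB, LOAD (2 ops)
  Iteration 3: SUB, LOAD (2 ops)
  Iteration 4: SUB, LOAD (2 ops)
  Iteration 5: SUB, LOAD (2 ops)
Total: 5 iterations * 2 ops/iter = 10 operations

10


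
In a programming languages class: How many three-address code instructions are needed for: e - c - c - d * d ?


Expression: e - c - c - d * d
Generating three-address code (respecting * over +/- precedence):
  Instruction 1: t1 = d * d
  Instruction 2: t2 = e - c
  Instruction 3: t3 = t2 - c
  Instruction 4: t4 = t3 - t1
Total instructions: 4

4


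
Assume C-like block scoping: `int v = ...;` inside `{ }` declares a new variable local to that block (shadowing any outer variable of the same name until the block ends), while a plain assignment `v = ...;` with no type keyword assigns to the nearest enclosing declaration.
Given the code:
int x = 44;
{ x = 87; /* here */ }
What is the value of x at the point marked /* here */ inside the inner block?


Analyzing scoping rules:
Outer scope: declares x = 44
Inner block: 'x = 87;' has no type keyword, so it is an assignment to the outer x (no shadowing)
Inside the block, after the assignment -> 87
Result: 87

87


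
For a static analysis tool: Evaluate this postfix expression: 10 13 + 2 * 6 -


Processing tokens left to right:
Push 10, Push 13
Pop 10 and 13, compute 10 + 13 = 23, push 23
Push 2
Pop 23 and 2, compute 23 * 2 = 46, push 46
Push 6
Pop 46 and 6, compute 46 - 6 = 40, push 40
Stack result: 40

40


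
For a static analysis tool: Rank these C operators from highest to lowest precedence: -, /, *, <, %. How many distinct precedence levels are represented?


Looking up precedence for each operator:
  - -> precedence 5
  / -> precedence 6
  * -> precedence 6
  < -> precedence 4
  % -> precedence 6
Sorted highest to lowest: /, *, %, -, <
Distinct precedence values: [6, 5, 4]
Number of distinct levels: 3

3


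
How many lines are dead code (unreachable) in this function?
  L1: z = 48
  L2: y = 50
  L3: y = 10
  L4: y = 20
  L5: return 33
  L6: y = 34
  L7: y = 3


Analyzing control flow:
  L1: reachable (before return)
  L2: reachable (before return)
  L3: reachable (before return)
  L4: reachable (before return)
  L5: reachable (return statement)
  L6: DEAD (after return at L5)
  L7: DEAD (after return at L5)
Return at L5, total lines = 7
Dead lines: L6 through L7
Count: 2

2


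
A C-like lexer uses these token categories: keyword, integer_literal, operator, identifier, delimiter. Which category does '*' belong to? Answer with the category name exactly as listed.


Token: '*'
Checking categories:
  identifier: no
  integer_literal: no
  operator: YES
  keyword: no
  delimiter: no
Category: operator

operator


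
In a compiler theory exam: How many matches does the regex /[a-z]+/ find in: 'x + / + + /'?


Pattern: /[a-z]+/ (identifiers)
Input: 'x + / + + /'
Scanning for matches:
  Match 1: 'x'
Total matches: 1

1


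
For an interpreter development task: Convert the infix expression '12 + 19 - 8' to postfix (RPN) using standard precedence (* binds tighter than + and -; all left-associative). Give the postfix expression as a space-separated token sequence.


Applying the shunting-yard algorithm:
  Operand 12 -> output
  Push '+' onto operator stack -> op-stack: [+]
  Operand 19 -> output
  See '-' (prec 1); top '+' (prec 1) >= it -> pop '+' to output
  Push '-' onto operator stack -> op-stack: [-]
  Operand 8 -> output
  End of input: pop '-' to output
Postfix result: 12 19 + 8 -

12 19 + 8 -


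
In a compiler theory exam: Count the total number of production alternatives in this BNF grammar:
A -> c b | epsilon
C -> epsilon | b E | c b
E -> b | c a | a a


Counting alternatives per rule:
  A: 2 alternative(s)
  C: 3 alternative(s)
  E: 3 alternative(s)
Sum: 2 + 3 + 3 = 8

8


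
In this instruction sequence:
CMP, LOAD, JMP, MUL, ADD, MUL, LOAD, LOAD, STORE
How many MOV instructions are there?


Scanning instruction sequence for MOV:
  Position 1: CMP
  Position 2: LOAD
  Position 3: JMP
  Position 4: MUL
  Position 5: ADD
  Position 6: MUL
  Position 7: LOAD
  Position 8: LOAD
  Position 9: STORE
Matches at positions: []
Total MOV count: 0

0


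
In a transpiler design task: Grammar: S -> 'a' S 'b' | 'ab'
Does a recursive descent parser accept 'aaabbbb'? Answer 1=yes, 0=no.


Grammar accepts strings of the form a^n b^n (n >= 1)
Word: 'aaabbbb'
Counting: 3 a's and 4 b's
Check: 3 == 4? No
Mismatch: a-count != b-count
Rejected

0


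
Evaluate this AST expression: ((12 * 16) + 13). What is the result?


Expression: ((12 * 16) + 13)
Evaluating step by step:
  12 * 16 = 192
  192 + 13 = 205
Result: 205

205


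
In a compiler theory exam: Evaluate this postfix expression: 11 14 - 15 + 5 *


Processing tokens left to right:
Push 11, Push 14
Pop 11 and 14, compute 11 - 14 = -3, push -3
Push 15
Pop -3 and 15, compute -3 + 15 = 12, push 12
Push 5
Pop 12 and 5, compute 12 * 5 = 60, push 60
Stack result: 60

60


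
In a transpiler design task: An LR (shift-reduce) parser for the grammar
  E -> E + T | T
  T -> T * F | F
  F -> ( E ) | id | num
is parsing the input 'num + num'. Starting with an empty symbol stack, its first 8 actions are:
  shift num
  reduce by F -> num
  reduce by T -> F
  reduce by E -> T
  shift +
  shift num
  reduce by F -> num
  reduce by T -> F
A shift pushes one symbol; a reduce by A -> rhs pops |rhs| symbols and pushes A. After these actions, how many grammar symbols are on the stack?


Tracking the symbol stack through each action:
  Action 1: shift 'num' : push -> stack = [num] (size 1)
  Action 2: reduce by F -> num : pop 1, push F -> stack = [F] (size 1)
  Action 3: reduce by T -> F : pop 1, push T -> stack = [T] (size 1)
  Action 4: reduce by E -> T : pop 1, push E -> stack = [E] (size 1)
  Action 5: shift '+' : push -> stack = [E, +] (size 2)
  Action 6: shift 'num' : push -> stack = [E, +, num] (size 3)
  Action 7: reduce by F -> num : pop 1, push F -> stack = [E, +, F] (size 3)
  Action 8: reduce by T -> F : pop 1, push T -> stack = [E, +, T] (size 3)
Final stack size: 3

3


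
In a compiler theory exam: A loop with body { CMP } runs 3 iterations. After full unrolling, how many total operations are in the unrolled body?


Loop body operations: CMP (1 op per iteration)
Unrolling 3 iterations:
  Iteration 1: CMP (1 ops)
  Iteration 2: CMP (1 ops)
  Iteration 3: CMP (1 ops)
Total: 3 iterations * 1 ops/iter = 3 operations

3


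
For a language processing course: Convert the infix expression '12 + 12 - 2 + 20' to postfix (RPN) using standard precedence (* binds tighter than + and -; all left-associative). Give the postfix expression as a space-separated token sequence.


Applying the shunting-yard algorithm:
  Operand 12 -> output
  Push '+' onto operator stack -> op-stack: [+]
  Operand 12 -> output
  See '-' (prec 1); top '+' (prec 1) >= it -> pop '+' to output
  Push '-' onto operator stack -> op-stack: [-]
  Operand 2 -> output
  See '+' (prec 1); top '-' (prec 1) >= it -> pop '-' to output
  Push '+' onto operator stack -> op-stack: [+]
  Operand 20 -> output
  End of input: pop '+' to output
Postfix result: 12 12 + 2 - 20 +

12 12 + 2 - 20 +


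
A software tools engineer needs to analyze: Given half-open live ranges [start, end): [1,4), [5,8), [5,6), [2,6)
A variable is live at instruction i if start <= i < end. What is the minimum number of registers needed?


Live ranges:
  Var0: [1, 4)
  Var1: [5, 8)
  Var2: [5, 6)
  Var3: [2, 6)
Sweep-line events (position, delta, active):
  pos=1 start -> active=1
  pos=2 start -> active=2
  pos=4 end -> active=1
  pos=5 start -> active=2
  pos=5 start -> active=3
  pos=6 end -> active=2
  pos=6 end -> active=1
  pos=8 end -> active=0
Maximum simultaneous active: 3
Minimum registers needed: 3

3


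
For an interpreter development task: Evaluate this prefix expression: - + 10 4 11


Parsing prefix expression: - + 10 4 11
Step 1: Innermost operation '+ 10 4'
  10 + 4 = 14
Step 2: Outer operation '- [14] 11'
  14 - 11 = 3

3


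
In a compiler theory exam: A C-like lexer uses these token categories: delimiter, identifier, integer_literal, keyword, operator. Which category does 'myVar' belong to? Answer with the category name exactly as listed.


Token: 'myVar'
Checking categories:
  identifier: YES
  integer_literal: no
  operator: no
  keyword: no
  delimiter: no
Category: identifier

identifier


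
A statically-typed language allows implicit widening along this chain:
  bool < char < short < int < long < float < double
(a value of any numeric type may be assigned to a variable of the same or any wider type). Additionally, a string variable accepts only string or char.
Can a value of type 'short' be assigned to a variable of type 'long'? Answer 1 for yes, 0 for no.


Target variable type: long
Source value type: short
Numeric ranks: short=2, long=4
Widening allowed iff rank(source) <= rank(target): 2 <= 4? Yes
Result: 1

1


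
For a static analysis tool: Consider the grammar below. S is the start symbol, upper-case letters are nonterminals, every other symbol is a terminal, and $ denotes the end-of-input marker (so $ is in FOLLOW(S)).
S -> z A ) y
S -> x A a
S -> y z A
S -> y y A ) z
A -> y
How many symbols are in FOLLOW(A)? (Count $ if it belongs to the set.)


S is the start symbol and does not occur in any rule body, so FOLLOW(S) = {$}.
Examining every occurrence of A in a rule body:
  S -> z A ) y : A is followed by terminal ')' -> add ')'
  S -> x A a : A is followed by terminal 'a' -> add 'a'
  S -> y z A : A is at the right end -> add FOLLOW(S) = {$}
  S -> y y A ) z : A is followed by terminal ')' -> add ')' (already in the set)
  A -> y : A does not occur in the body -> contributes nothing
FOLLOW(A) = {), a, $}
Count: 3

3


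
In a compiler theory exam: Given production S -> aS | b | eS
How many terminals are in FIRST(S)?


Production: S -> aS | b | eS
Examining each alternative for leading terminals:
  S -> aS : first terminal = 'a'
  S -> b : first terminal = 'b'
  S -> eS : first terminal = 'e'
FIRST(S) = {a, b, e}
Count: 3

3


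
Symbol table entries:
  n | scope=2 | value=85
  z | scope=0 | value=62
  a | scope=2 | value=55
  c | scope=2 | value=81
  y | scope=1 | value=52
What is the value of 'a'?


Searching symbol table for 'a':
  n | scope=2 | value=85
  z | scope=0 | value=62
  a | scope=2 | value=55 <- MATCH
  c | scope=2 | value=81
  y | scope=1 | value=52
Found 'a' at scope 2 with value 55

55


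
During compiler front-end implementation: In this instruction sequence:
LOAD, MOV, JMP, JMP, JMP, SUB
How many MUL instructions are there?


Scanning instruction sequence for MUL:
  Position 1: LOAD
  Position 2: MOV
  Position 3: JMP
  Position 4: JMP
  Position 5: JMP
  Position 6: SUB
Matches at positions: []
Total MUL count: 0

0


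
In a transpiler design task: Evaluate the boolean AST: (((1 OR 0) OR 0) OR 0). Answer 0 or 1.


Step 1: Evaluate inner node
  1 OR 0 = 1
Step 2: Evaluate next node
  1 OR 0 = 1
Step 3: Evaluate root node
  1 OR 0 = 1

1


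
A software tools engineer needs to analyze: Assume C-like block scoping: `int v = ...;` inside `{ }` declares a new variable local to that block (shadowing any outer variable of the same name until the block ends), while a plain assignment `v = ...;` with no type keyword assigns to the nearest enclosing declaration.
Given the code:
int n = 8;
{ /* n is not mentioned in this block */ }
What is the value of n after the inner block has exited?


Analyzing scoping rules:
Outer scope: declares n = 8
Inner block: n is neither redeclared nor assigned -> unchanged
After the block -> 8
Result: 8

8


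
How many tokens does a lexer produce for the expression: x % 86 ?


Scanning 'x % 86'
Token 1: 'x' -> identifier
Token 2: '%' -> operator
Token 3: '86' -> integer_literal
Total tokens: 3

3


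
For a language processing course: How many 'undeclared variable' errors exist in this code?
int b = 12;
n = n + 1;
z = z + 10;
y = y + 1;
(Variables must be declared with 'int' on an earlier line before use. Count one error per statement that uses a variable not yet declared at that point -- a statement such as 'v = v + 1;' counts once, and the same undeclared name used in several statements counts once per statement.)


Scanning code line by line:
  Line 1: declare 'b' -> declared = ['b']
  Line 2: use 'n' -> ERROR (undeclared)
  Line 3: use 'z' -> ERROR (undeclared)
  Line 4: use 'y' -> ERROR (undeclared)
Total undeclared variable errors: 3

3


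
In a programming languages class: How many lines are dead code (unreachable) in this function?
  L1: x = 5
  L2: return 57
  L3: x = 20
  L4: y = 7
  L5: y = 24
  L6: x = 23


Analyzing control flow:
  L1: reachable (before return)
  L2: reachable (return statement)
  L3: DEAD (after return at L2)
  L4: DEAD (after return at L2)
  L5: DEAD (after return at L2)
  L6: DEAD (after return at L2)
Return at L2, total lines = 6
Dead lines: L3 through L6
Count: 4

4


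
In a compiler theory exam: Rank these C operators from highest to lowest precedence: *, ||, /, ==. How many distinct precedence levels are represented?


Looking up precedence for each operator:
  * -> precedence 6
  || -> precedence 1
  / -> precedence 6
  == -> precedence 3
Sorted highest to lowest: *, /, ==, ||
Distinct precedence values: [6, 3, 1]
Number of distinct levels: 3

3


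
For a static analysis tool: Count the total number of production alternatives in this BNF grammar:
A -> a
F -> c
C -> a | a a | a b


Counting alternatives per rule:
  A: 1 alternative(s)
  F: 1 alternative(s)
  C: 3 alternative(s)
Sum: 1 + 1 + 3 = 5

5


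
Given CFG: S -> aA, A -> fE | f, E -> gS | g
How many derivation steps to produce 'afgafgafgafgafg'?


Grammar: S -> aA, A -> fE | f, E -> gS | g
Deriving 'afgafgafgafgafg':
Step 1: S -> aA => aA
Step 2: A -> fE => afE
Step 3: E -> gS => afgS
Step 4: S -> aA => afgaA
Step 5: A -> fE => afgafE
Step 6: E -> gS => afgafgS
Step 7: S -> aA => afgafgaA
Step 8: A -> fE => afgafgafE
Step 9: E -> gS => afgafgafgS
Step 10: S -> aA => afgafgafgaA
Step 11: A -> fE => afgafgafgafE
Step 12: E -> gS => afgafgafgafgS
Step 13: S -> aA => afgafgafgafgaA
Step 14: A -> fE => afgafgafgafgafE
Step 15: E -> g => afgafgafgafgafg
Total derivation steps: 15

15


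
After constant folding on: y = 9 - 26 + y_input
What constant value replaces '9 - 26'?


Identifying constant sub-expression:
  Original: y = 9 - 26 + y_input
  9 and 26 are both compile-time constants
  Evaluating: 9 - 26 = -17
  After folding: y = -17 + y_input

-17


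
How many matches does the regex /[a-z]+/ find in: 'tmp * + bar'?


Pattern: /[a-z]+/ (identifiers)
Input: 'tmp * + bar'
Scanning for matches:
  Match 1: 'tmp'
  Match 2: 'bar'
Total matches: 2

2


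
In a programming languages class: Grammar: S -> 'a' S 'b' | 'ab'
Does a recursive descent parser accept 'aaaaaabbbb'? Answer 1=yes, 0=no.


Grammar accepts strings of the form a^n b^n (n >= 1)
Word: 'aaaaaabbbb'
Counting: 6 a's and 4 b's
Check: 6 == 4? No
Mismatch: a-count != b-count
Rejected

0


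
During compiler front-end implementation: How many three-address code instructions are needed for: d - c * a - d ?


Expression: d - c * a - d
Generating three-address code (respecting * over +/- precedence):
  Instruction 1: t1 = c * a
  Instruction 2: t2 = d - t1
  Instruction 3: t3 = t2 - d
Total instructions: 3

3


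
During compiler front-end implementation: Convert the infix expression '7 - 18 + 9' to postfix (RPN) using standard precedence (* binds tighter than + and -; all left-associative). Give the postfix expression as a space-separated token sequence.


Applying the shunting-yard algorithm:
  Operand 7 -> output
  Push '-' onto operator stack -> op-stack: [-]
  Operand 18 -> output
  See '+' (prec 1); top '-' (prec 1) >= it -> pop '-' to output
  Push '+' onto operator stack -> op-stack: [+]
  Operand 9 -> output
  End of input: pop '+' to output
Postfix result: 7 18 - 9 +

7 18 - 9 +


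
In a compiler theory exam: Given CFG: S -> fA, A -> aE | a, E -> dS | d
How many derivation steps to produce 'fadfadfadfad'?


Grammar: S -> fA, A -> aE | a, E -> dS | d
Deriving 'fadfadfadfad':
Step 1: S -> fA => fA
Step 2: A -> aE => faE
Step 3: E -> dS => fadS
Step 4: S -> fA => fadfA
Step 5: A -> aE => fadfaE
Step 6: E -> dS => fadfadS
Step 7: S -> fA => fadfadfA
Step 8: A -> aE => fadfadfaE
Step 9: E -> dS => fadfadfadS
Step 10: S -> fA => fadfadfadfA
Step 11: A -> aE => fadfadfadfaE
Step 12: E -> d => fadfadfadfad
Total derivation steps: 12

12


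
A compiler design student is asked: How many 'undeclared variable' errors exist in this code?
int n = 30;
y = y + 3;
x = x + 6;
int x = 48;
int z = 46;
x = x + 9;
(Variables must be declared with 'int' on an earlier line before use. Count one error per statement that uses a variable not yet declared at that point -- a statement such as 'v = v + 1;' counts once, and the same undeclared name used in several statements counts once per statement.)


Scanning code line by line:
  Line 1: declare 'n' -> declared = ['n']
  Line 2: use 'y' -> ERROR (undeclared)
  Line 3: use 'x' -> ERROR (undeclared)
  Line 4: declare 'x' -> declared = ['n', 'x']
  Line 5: declare 'z' -> declared = ['n', 'x', 'z']
  Line 6: use 'x' -> OK (declared)
Total undeclared variable errors: 2

2


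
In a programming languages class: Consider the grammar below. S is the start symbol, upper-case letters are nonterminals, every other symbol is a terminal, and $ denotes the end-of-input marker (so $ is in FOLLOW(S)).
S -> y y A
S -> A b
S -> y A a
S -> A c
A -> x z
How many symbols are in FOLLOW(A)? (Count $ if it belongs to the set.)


S is the start symbol and does not occur in any rule body, so FOLLOW(S) = {$}.
Examining every occurrence of A in a rule body:
  S -> y y A : A is at the right end -> add FOLLOW(S) = {$}
  S -> A b : A is followed by terminal 'b' -> add 'b'
  S -> y A a : A is followed by terminal 'a' -> add 'a'
  S -> A c : A is followed by terminal 'c' -> add 'c'
  A -> x z : A does not occur in the body -> contributes nothing
FOLLOW(A) = {a, b, c, $}
Count: 4

4


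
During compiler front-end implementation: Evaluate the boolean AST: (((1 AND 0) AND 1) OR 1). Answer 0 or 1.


Step 1: Evaluate inner node
  1 AND 0 = 0
Step 2: Evaluate next node
  0 AND 1 = 0
Step 3: Evaluate root node
  0 OR 1 = 1

1


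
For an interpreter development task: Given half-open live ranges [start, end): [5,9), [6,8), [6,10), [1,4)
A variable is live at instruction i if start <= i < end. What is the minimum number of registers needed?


Live ranges:
  Var0: [5, 9)
  Var1: [6, 8)
  Var2: [6, 10)
  Var3: [1, 4)
Sweep-line events (position, delta, active):
  pos=1 start -> active=1
  pos=4 end -> active=0
  pos=5 start -> active=1
  pos=6 start -> active=2
  pos=6 start -> active=3
  pos=8 end -> active=2
  pos=9 end -> active=1
  pos=10 end -> active=0
Maximum simultaneous active: 3
Minimum registers needed: 3

3


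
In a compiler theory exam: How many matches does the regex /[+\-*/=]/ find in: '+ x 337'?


Pattern: /[+\-*/=]/ (operators)
Input: '+ x 337'
Scanning for matches:
  Match 1: '+'
Total matches: 1

1


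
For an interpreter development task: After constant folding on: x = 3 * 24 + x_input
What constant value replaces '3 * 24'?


Identifying constant sub-expression:
  Original: x = 3 * 24 + x_input
  3 and 24 are both compile-time constants
  Evaluating: 3 * 24 = 72
  After folding: x = 72 + x_input

72


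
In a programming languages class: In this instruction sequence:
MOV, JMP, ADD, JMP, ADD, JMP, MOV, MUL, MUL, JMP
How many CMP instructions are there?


Scanning instruction sequence for CMP:
  Position 1: MOV
  Position 2: JMP
  Position 3: ADD
  Position 4: JMP
  Position 5: ADD
  Position 6: JMP
  Position 7: MOV
  Position 8: MUL
  Position 9: MUL
  Position 10: JMP
Matches at positions: []
Total CMP count: 0

0


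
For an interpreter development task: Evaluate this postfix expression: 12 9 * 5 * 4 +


Processing tokens left to right:
Push 12, Push 9
Pop 12 and 9, compute 12 * 9 = 108, push 108
Push 5
Pop 108 and 5, compute 108 * 5 = 540, push 540
Push 4
Pop 540 and 4, compute 540 + 4 = 544, push 544
Stack result: 544

544


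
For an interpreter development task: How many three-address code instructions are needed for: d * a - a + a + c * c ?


Expression: d * a - a + a + c * c
Generating three-address code (respecting * over +/- precedence):
  Instruction 1: t1 = d * a
  Instruction 2: t2 = c * c
  Instruction 3: t3 = t1 - a
  Instruction 4: t4 = t3 + a
  Instruction 5: t5 = t4 + t2
Total instructions: 5

5


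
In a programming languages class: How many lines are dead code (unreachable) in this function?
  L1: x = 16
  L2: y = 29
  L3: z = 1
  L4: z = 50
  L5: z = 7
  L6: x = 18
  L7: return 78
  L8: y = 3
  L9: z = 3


Analyzing control flow:
  L1: reachable (before return)
  L2: reachable (before return)
  L3: reachable (before return)
  L4: reachable (before return)
  L5: reachable (before return)
  L6: reachable (before return)
  L7: reachable (return statement)
  L8: DEAD (after return at L7)
  L9: DEAD (after return at L7)
Return at L7, total lines = 9
Dead lines: L8 through L9
Count: 2

2


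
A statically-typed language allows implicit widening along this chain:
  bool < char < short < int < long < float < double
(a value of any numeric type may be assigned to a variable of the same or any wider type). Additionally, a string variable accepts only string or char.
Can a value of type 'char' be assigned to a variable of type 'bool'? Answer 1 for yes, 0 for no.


Target variable type: bool
Source value type: char
Numeric ranks: char=1, bool=0
Widening allowed iff rank(source) <= rank(target): 1 <= 0? No
Result: 0

0


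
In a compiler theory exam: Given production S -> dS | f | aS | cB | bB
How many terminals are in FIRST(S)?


Production: S -> dS | f | aS | cB | bB
Examining each alternative for leading terminals:
  S -> dS : first terminal = 'd'
  S -> f : first terminal = 'f'
  S -> aS : first terminal = 'a'
  S -> cB : first terminal = 'c'
  S -> bB : first terminal = 'b'
FIRST(S) = {a, b, c, d, f}
Count: 5

5
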